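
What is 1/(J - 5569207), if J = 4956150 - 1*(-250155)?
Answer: -1/362902 ≈ -2.7556e-6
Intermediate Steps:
J = 5206305 (J = 4956150 + 250155 = 5206305)
1/(J - 5569207) = 1/(5206305 - 5569207) = 1/(-362902) = -1/362902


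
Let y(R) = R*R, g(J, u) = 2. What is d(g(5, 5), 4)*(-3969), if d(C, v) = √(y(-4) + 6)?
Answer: -3969*√22 ≈ -18616.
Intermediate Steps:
y(R) = R²
d(C, v) = √22 (d(C, v) = √((-4)² + 6) = √(16 + 6) = √22)
d(g(5, 5), 4)*(-3969) = √22*(-3969) = -3969*√22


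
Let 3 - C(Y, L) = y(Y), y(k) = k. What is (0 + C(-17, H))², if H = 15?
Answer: 400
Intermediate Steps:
C(Y, L) = 3 - Y
(0 + C(-17, H))² = (0 + (3 - 1*(-17)))² = (0 + (3 + 17))² = (0 + 20)² = 20² = 400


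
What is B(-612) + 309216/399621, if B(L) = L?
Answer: -81419612/133207 ≈ -611.23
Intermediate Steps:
B(-612) + 309216/399621 = -612 + 309216/399621 = -612 + 309216*(1/399621) = -612 + 103072/133207 = -81419612/133207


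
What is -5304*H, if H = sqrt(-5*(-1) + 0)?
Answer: -5304*sqrt(5) ≈ -11860.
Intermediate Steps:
H = sqrt(5) (H = sqrt(5 + 0) = sqrt(5) ≈ 2.2361)
-5304*H = -5304*sqrt(5)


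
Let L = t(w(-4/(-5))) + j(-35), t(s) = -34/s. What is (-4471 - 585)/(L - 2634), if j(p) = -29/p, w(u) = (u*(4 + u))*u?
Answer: 33976320/17769287 ≈ 1.9121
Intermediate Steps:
w(u) = u²*(4 + u)
L = -68807/6720 (L = -34*25/(16*(4 - 4/(-5))) - 29/(-35) = -34*25/(16*(4 - 4*(-⅕))) - 29*(-1/35) = -34*25/(16*(4 + ⅘)) + 29/35 = -34/((16/25)*(24/5)) + 29/35 = -34/384/125 + 29/35 = -34*125/384 + 29/35 = -2125/192 + 29/35 = -68807/6720 ≈ -10.239)
(-4471 - 585)/(L - 2634) = (-4471 - 585)/(-68807/6720 - 2634) = -5056/(-17769287/6720) = -5056*(-6720/17769287) = 33976320/17769287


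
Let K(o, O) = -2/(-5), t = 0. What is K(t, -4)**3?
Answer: 8/125 ≈ 0.064000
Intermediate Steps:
K(o, O) = 2/5 (K(o, O) = -2*(-1/5) = 2/5)
K(t, -4)**3 = (2/5)**3 = 8/125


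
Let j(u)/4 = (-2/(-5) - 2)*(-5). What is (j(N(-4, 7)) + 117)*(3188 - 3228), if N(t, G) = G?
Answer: -5960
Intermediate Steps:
j(u) = 32 (j(u) = 4*((-2/(-5) - 2)*(-5)) = 4*((-2*(-⅕) - 2)*(-5)) = 4*((⅖ - 2)*(-5)) = 4*(-8/5*(-5)) = 4*8 = 32)
(j(N(-4, 7)) + 117)*(3188 - 3228) = (32 + 117)*(3188 - 3228) = 149*(-40) = -5960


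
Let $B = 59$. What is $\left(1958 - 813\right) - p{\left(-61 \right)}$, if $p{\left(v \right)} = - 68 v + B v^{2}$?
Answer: $-222542$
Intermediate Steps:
$p{\left(v \right)} = - 68 v + 59 v^{2}$
$\left(1958 - 813\right) - p{\left(-61 \right)} = \left(1958 - 813\right) - - 61 \left(-68 + 59 \left(-61\right)\right) = 1145 - - 61 \left(-68 - 3599\right) = 1145 - \left(-61\right) \left(-3667\right) = 1145 - 223687 = -222542$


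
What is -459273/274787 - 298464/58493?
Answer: -108878282757/16073115991 ≈ -6.7739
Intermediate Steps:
-459273/274787 - 298464/58493 = -108878282757/16073115991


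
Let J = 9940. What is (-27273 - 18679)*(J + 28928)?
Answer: -1786062336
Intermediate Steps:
(-27273 - 18679)*(J + 28928) = (-27273 - 18679)*(9940 + 28928) = -45952*38868 = -1786062336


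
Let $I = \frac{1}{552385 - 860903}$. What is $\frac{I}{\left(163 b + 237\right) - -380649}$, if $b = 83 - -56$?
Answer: $- \frac{1}{124500279274} \approx -8.0321 \cdot 10^{-12}$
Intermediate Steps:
$b = 139$ ($b = 83 + 56 = 139$)
$I = - \frac{1}{308518}$ ($I = \frac{1}{-308518} = - \frac{1}{308518} \approx -3.2413 \cdot 10^{-6}$)
$\frac{I}{\left(163 b + 237\right) - -380649} = - \frac{1}{308518 \left(\left(163 \cdot 139 + 237\right) - -380649\right)} = - \frac{1}{308518 \left(\left(22657 + 237\right) + 380649\right)} = - \frac{1}{308518 \left(22894 + 380649\right)} = - \frac{1}{308518 \cdot 403543} = \left(- \frac{1}{308518}\right) \frac{1}{403543} = - \frac{1}{124500279274}$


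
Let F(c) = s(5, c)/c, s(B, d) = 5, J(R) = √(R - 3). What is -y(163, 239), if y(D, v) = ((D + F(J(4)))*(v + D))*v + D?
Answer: -16141267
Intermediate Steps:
J(R) = √(-3 + R)
F(c) = 5/c
y(D, v) = D + v*(5 + D)*(D + v) (y(D, v) = ((D + 5/(√(-3 + 4)))*(v + D))*v + D = ((D + 5/(√1))*(D + v))*v + D = ((D + 5/1)*(D + v))*v + D = ((D + 5*1)*(D + v))*v + D = ((D + 5)*(D + v))*v + D = ((5 + D)*(D + v))*v + D = v*(5 + D)*(D + v) + D = D + v*(5 + D)*(D + v))
-y(163, 239) = -(163 + 5*239² + 163*239² + 239*163² + 5*163*239) = -(163 + 5*57121 + 163*57121 + 239*26569 + 194785) = -(163 + 285605 + 9310723 + 6349991 + 194785) = -1*16141267 = -16141267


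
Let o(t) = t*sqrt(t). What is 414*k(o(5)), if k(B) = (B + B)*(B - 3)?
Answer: 103500 - 12420*sqrt(5) ≈ 75728.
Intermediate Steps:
o(t) = t**(3/2)
k(B) = 2*B*(-3 + B) (k(B) = (2*B)*(-3 + B) = 2*B*(-3 + B))
414*k(o(5)) = 414*(2*5**(3/2)*(-3 + 5**(3/2))) = 414*(2*(5*sqrt(5))*(-3 + 5*sqrt(5))) = 414*(10*sqrt(5)*(-3 + 5*sqrt(5))) = 4140*sqrt(5)*(-3 + 5*sqrt(5))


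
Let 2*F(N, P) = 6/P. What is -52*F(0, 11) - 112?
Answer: -1388/11 ≈ -126.18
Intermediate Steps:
F(N, P) = 3/P (F(N, P) = (6/P)/2 = 3/P)
-52*F(0, 11) - 112 = -156/11 - 112 = -1388/11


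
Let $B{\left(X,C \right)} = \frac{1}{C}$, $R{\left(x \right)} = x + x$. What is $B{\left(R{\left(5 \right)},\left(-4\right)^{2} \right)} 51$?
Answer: $\frac{51}{16} \approx 3.1875$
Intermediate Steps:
$R{\left(x \right)} = 2 x$
$B{\left(R{\left(5 \right)},\left(-4\right)^{2} \right)} 51 = \frac{1}{\left(-4\right)^{2}} \cdot 51 = \frac{1}{16} \cdot 51 = \frac{51}{16}$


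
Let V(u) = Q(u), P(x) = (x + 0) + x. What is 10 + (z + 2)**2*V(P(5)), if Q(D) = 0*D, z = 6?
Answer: 10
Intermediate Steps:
P(x) = 2*x (P(x) = x + x = 2*x)
Q(D) = 0
V(u) = 0
10 + (z + 2)**2*V(P(5)) = 10 + (6 + 2)**2*0 = 10 + 8**2*0 = 10 + 64*0 = 10 + 0 = 10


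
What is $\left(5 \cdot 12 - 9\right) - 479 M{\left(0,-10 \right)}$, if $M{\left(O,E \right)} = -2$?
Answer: $1009$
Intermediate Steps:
$\left(5 \cdot 12 - 9\right) - 479 M{\left(0,-10 \right)} = \left(5 \cdot 12 - 9\right) - -958 = \left(60 - 9\right) + 958 = 51 + 958 = 1009$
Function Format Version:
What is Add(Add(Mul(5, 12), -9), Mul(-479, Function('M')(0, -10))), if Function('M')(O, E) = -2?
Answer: 1009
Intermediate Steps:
Add(Add(Mul(5, 12), -9), Mul(-479, Function('M')(0, -10))) = Add(Add(Mul(5, 12), -9), Mul(-479, -2)) = Add(Add(60, -9), 958) = Add(51, 958) = 1009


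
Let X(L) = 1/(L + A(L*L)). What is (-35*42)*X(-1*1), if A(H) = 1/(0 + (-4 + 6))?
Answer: 2940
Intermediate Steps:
A(H) = 1/2 (A(H) = 1/(0 + 2) = 1/2)
X(L) = 1/(1/2 + L) (X(L) = 1/(L + 1/2) = 1/(1/2 + L))
(-35*42)*X(-1*1) = (-35*42)*(2/(1 + 2*(-1*1))) = -2940/(1 + 2*(-1)) = -2940/(1 - 2) = -2940/(-1) = -2940*(-1) = -1470*(-2) = 2940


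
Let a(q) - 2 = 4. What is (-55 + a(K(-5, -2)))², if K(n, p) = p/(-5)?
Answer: 2401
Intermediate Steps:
K(n, p) = -p/5 (K(n, p) = p*(-⅕) = -p/5)
a(q) = 6 (a(q) = 2 + 4 = 6)
(-55 + a(K(-5, -2)))² = (-55 + 6)² = (-49)² = 2401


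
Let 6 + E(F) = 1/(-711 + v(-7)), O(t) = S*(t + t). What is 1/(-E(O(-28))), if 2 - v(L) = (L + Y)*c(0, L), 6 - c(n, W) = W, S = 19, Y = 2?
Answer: 644/3865 ≈ 0.16662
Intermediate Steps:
c(n, W) = 6 - W
O(t) = 38*t (O(t) = 19*(t + t) = 19*(2*t) = 38*t)
v(L) = 2 - (2 + L)*(6 - L) (v(L) = 2 - (L + 2)*(6 - L) = 2 - (2 + L)*(6 - L))
E(F) = -3865/644 (E(F) = -6 + 1/(-711 + (-10 + (-7)² - 4*(-7))) = -6 + 1/(-711 + (-10 + 49 + 28)) = -6 + 1/(-711 + 67) = -6 + 1/(-644) = -6 - 1/644 = -3865/644)
1/(-E(O(-28))) = 1/(-1*(-3865/644)) = 1/(3865/644) = 644/3865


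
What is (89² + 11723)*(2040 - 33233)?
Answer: -612755292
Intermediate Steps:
(89² + 11723)*(2040 - 33233) = (7921 + 11723)*(-31193) = 19644*(-31193) = -612755292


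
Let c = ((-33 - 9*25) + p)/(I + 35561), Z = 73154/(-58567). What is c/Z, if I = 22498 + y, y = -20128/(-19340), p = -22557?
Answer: 496965885975/1579677892826 ≈ 0.31460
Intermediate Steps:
y = 5032/4835 (y = -20128*(-1/19340) = 5032/4835 ≈ 1.0407)
I = 108782862/4835 (I = 22498 + 5032/4835 = 108782862/4835 ≈ 22499.)
Z = -73154/58567 (Z = 73154*(-1/58567) = -73154/58567 ≈ -1.2491)
c = -8485425/21593869 (c = ((-33 - 9*25) - 22557)/(108782862/4835 + 35561) = ((-33 - 225) - 22557)/(280720297/4835) = (-258 - 22557)*(4835/280720297) = -22815*4835/280720297 = -8485425/21593869 ≈ -0.39296)
c/Z = -8485425/(21593869*(-73154/58567)) = -8485425/21593869*(-58567/73154) = 496965885975/1579677892826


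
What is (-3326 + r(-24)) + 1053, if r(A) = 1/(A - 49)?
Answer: -165930/73 ≈ -2273.0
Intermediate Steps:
r(A) = 1/(-49 + A)
(-3326 + r(-24)) + 1053 = (-3326 + 1/(-49 - 24)) + 1053 = (-3326 + 1/(-73)) + 1053 = (-3326 - 1/73) + 1053 = -242799/73 + 1053 = -165930/73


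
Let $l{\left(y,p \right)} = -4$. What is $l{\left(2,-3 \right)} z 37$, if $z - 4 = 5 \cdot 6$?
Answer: $-5032$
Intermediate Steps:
$z = 34$ ($z = 4 + 5 \cdot 6 = 4 + 30 = 34$)
$l{\left(2,-3 \right)} z 37 = \left(-4\right) 34 \cdot 37 = \left(-136\right) 37 = -5032$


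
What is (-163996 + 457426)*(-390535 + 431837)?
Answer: 12119245860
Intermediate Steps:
(-163996 + 457426)*(-390535 + 431837) = 293430*41302 = 12119245860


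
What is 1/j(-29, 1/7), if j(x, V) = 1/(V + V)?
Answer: 2/7 ≈ 0.28571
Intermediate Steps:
j(x, V) = 1/(2*V)
1/j(-29, 1/7) = 1/(1/(2*(1/7))) = 1/(1/(2*(⅐))) = 1/((½)*7) = 1/(7/2) = 2/7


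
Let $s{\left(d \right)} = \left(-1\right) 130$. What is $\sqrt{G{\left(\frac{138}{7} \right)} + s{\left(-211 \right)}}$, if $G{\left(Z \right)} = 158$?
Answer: $2 \sqrt{7} \approx 5.2915$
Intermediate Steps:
$s{\left(d \right)} = -130$
$\sqrt{G{\left(\frac{138}{7} \right)} + s{\left(-211 \right)}} = \sqrt{158 - 130} = \sqrt{28} = 2 \sqrt{7}$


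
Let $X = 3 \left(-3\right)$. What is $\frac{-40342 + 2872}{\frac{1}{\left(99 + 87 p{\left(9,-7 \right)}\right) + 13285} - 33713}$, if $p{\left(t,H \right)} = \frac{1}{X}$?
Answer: $\frac{751704405}{676333348} \approx 1.1114$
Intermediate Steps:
$X = -9$
$p{\left(t,H \right)} = - \frac{1}{9}$ ($p{\left(t,H \right)} = \frac{1}{-9} = - \frac{1}{9}$)
$\frac{-40342 + 2872}{\frac{1}{\left(99 + 87 p{\left(9,-7 \right)}\right) + 13285} - 33713} = \frac{-40342 + 2872}{\frac{1}{\left(99 + 87 \left(- \frac{1}{9}\right)\right) + 13285} - 33713} = - \frac{37470}{\frac{1}{\left(99 - \frac{29}{3}\right) + 13285} - 33713} = - \frac{37470}{\frac{1}{\frac{268}{3} + 13285} - 33713} = - \frac{37470}{\frac{1}{\frac{40123}{3}} - 33713} = - \frac{37470}{\frac{3}{40123} - 33713} = - \frac{37470}{- \frac{1352666696}{40123}} = \left(-37470\right) \left(- \frac{40123}{1352666696}\right) = \frac{751704405}{676333348}$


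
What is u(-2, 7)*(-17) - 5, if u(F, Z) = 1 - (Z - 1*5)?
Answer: 12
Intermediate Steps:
u(F, Z) = 6 - Z (u(F, Z) = 1 - (Z - 5) = 1 - (-5 + Z) = 1 + (5 - Z) = 6 - Z)
u(-2, 7)*(-17) - 5 = (6 - 1*7)*(-17) - 5 = (6 - 7)*(-17) - 5 = -1*(-17) - 5 = 17 - 5 = 12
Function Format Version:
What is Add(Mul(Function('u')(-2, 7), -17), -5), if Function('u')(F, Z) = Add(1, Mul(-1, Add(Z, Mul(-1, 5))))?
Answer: 12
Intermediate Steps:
Function('u')(F, Z) = Add(6, Mul(-1, Z)) (Function('u')(F, Z) = Add(1, Mul(-1, Add(Z, -5))) = Add(1, Mul(-1, Add(-5, Z))) = Add(1, Add(5, Mul(-1, Z))) = Add(6, Mul(-1, Z)))
Add(Mul(Function('u')(-2, 7), -17), -5) = Add(Mul(Add(6, Mul(-1, 7)), -17), -5) = Add(Mul(Add(6, -7), -17), -5) = Add(Mul(-1, -17), -5) = Add(17, -5) = 12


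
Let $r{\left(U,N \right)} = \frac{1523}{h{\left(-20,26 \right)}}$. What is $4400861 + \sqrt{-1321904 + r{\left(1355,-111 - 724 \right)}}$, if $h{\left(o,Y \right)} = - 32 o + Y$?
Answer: $4400861 + \frac{i \sqrt{65148604034}}{222} \approx 4.4009 \cdot 10^{6} + 1149.7 i$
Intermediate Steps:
$h{\left(o,Y \right)} = Y - 32 o$
$r{\left(U,N \right)} = \frac{1523}{666}$ ($r{\left(U,N \right)} = \frac{1523}{26 - -640} = \frac{1523}{26 + 640} = \frac{1523}{666}$)
$4400861 + \sqrt{-1321904 + r{\left(1355,-111 - 724 \right)}} = 4400861 + \sqrt{-1321904 + \frac{1523}{666}} = 4400861 + \sqrt{- \frac{880386541}{666}} = 4400861 + \frac{i \sqrt{65148604034}}{222}$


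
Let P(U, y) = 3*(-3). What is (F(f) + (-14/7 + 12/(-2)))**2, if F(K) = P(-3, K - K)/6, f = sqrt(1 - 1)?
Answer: 361/4 ≈ 90.250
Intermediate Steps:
P(U, y) = -9
f = 0 (f = sqrt(0) = 0)
F(K) = -3/2 (F(K) = -9/6 = -9*1/6 = -3/2)
(F(f) + (-14/7 + 12/(-2)))**2 = (-3/2 + (-14/7 + 12/(-2)))**2 = (-3/2 + (-14*1/7 + 12*(-1/2)))**2 = (-3/2 + (-2 - 6))**2 = (-3/2 - 8)**2 = (-19/2)**2 = 361/4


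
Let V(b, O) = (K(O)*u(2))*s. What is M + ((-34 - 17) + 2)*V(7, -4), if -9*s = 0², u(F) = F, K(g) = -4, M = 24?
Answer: 24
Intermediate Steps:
s = 0 (s = -⅑*0² = -⅑*0 = 0)
V(b, O) = 0 (V(b, O) = -4*2*0 = -8*0 = 0)
M + ((-34 - 17) + 2)*V(7, -4) = 24 + ((-34 - 17) + 2)*0 = 24 + (-51 + 2)*0 = 24 - 49*0 = 24 + 0 = 24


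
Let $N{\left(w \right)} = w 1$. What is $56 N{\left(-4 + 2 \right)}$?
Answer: $-112$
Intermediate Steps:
$N{\left(w \right)} = w$
$56 N{\left(-4 + 2 \right)} = 56 \left(-4 + 2\right) = 56 \left(-2\right) = -112$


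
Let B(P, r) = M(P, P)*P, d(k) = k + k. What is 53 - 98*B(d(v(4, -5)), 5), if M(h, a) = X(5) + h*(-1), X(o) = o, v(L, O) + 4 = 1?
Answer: 6521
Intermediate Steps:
v(L, O) = -3 (v(L, O) = -4 + 1 = -3)
d(k) = 2*k
M(h, a) = 5 - h (M(h, a) = 5 + h*(-1) = 5 - h)
B(P, r) = P*(5 - P) (B(P, r) = (5 - P)*P = P*(5 - P))
53 - 98*B(d(v(4, -5)), 5) = 53 - 98*2*(-3)*(5 - 2*(-3)) = 53 - (-588)*(5 - 1*(-6)) = 53 - (-588)*(5 + 6) = 53 - (-588)*11 = 53 - 98*(-66) = 53 + 6468 = 6521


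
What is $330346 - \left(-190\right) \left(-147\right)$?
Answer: $302416$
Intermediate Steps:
$330346 - \left(-190\right) \left(-147\right) = 330346 - 27930 = 302416$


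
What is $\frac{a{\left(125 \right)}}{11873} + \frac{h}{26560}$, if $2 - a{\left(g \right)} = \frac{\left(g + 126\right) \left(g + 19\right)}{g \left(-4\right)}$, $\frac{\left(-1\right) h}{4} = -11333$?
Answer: $\frac{3376249533}{1970918000} \approx 1.713$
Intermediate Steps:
$h = 45332$ ($h = \left(-4\right) \left(-11333\right) = 45332$)
$a{\left(g \right)} = 2 + \frac{\left(19 + g\right) \left(126 + g\right)}{4 g}$ ($a{\left(g \right)} = 2 - \frac{\left(g + 126\right) \left(g + 19\right)}{g \left(-4\right)} = 2 - \frac{\left(126 + g\right) \left(19 + g\right)}{\left(-4\right) g} = 2 - \left(19 + g\right) \left(126 + g\right) \left(- \frac{1}{4 g}\right) = 2 - - \frac{\left(19 + g\right) \left(126 + g\right)}{4 g} = 2 + \frac{\left(19 + g\right) \left(126 + g\right)}{4 g}$)
$\frac{a{\left(125 \right)}}{11873} + \frac{h}{26560} = \frac{\frac{1}{4} \cdot \frac{1}{125} \left(2394 + 125 \left(153 + 125\right)\right)}{11873} + \frac{45332}{26560} = \frac{1}{4} \cdot \frac{1}{125} \left(2394 + 125 \cdot 278\right) \frac{1}{11873} + 45332 \cdot \frac{1}{26560} = \frac{1}{4} \cdot \frac{1}{125} \left(2394 + 34750\right) \frac{1}{11873} + \frac{11333}{6640} = \frac{1}{4} \cdot \frac{1}{125} \cdot 37144 \cdot \frac{1}{11873} + \frac{11333}{6640} = \frac{9286}{125} \cdot \frac{1}{11873} + \frac{11333}{6640} = \frac{9286}{1484125} + \frac{11333}{6640} = \frac{3376249533}{1970918000}$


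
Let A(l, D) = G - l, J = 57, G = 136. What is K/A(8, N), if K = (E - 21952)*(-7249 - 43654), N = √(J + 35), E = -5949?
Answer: 1420244603/128 ≈ 1.1096e+7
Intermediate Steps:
N = 2*√23 (N = √(57 + 35) = √92 = 2*√23 ≈ 9.5917)
A(l, D) = 136 - l
K = 1420244603 (K = (-5949 - 21952)*(-7249 - 43654) = -27901*(-50903) = 1420244603)
K/A(8, N) = 1420244603/(136 - 1*8) = 1420244603/(136 - 8) = 1420244603/128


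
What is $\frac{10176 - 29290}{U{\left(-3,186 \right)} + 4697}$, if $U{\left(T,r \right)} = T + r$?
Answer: $- \frac{9557}{2440} \approx -3.9168$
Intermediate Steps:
$\frac{10176 - 29290}{U{\left(-3,186 \right)} + 4697} = \frac{10176 - 29290}{\left(-3 + 186\right) + 4697} = - \frac{19114}{183 + 4697} = - \frac{19114}{4880} = \left(-19114\right) \frac{1}{4880} = - \frac{9557}{2440}$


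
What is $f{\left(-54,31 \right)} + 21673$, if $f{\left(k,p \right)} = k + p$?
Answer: $21650$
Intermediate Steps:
$f{\left(-54,31 \right)} + 21673 = \left(-54 + 31\right) + 21673 = -23 + 21673 = 21650$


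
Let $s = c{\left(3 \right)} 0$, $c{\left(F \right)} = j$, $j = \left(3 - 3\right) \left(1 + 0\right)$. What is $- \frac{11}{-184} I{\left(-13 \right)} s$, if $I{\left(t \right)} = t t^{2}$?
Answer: $0$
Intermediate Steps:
$j = 0$ ($j = 0 \cdot 1 = 0$)
$c{\left(F \right)} = 0$
$I{\left(t \right)} = t^{3}$
$s = 0$ ($s = 0 \cdot 0 = 0$)
$- \frac{11}{-184} I{\left(-13 \right)} s = - \frac{11}{-184} \left(-13\right)^{3} \cdot 0 = \left(-11\right) \left(- \frac{1}{184}\right) \left(-2197\right) 0 = \frac{11}{184} \left(-2197\right) 0 = \left(- \frac{24167}{184}\right) 0 = 0$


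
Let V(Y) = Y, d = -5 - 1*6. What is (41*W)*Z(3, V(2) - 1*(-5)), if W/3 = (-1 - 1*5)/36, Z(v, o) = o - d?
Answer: -369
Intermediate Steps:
d = -11 (d = -5 - 6 = -11)
Z(v, o) = 11 + o (Z(v, o) = o - 1*(-11) = o + 11 = 11 + o)
W = -½ (W = 3*((-1 - 1*5)/36) = 3*((-1 - 5)*(1/36)) = 3*(-6*1/36) = 3*(-⅙) = -½ ≈ -0.50000)
(41*W)*Z(3, V(2) - 1*(-5)) = (41*(-½))*(11 + (2 - 1*(-5))) = -41*(11 + (2 + 5))/2 = -41*(11 + 7)/2 = -41/2*18 = -369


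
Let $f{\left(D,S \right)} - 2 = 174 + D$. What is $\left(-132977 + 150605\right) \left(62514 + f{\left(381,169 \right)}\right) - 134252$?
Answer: $1111681336$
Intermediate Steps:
$f{\left(D,S \right)} = 176 + D$ ($f{\left(D,S \right)} = 2 + \left(174 + D\right) = 176 + D$)
$\left(-132977 + 150605\right) \left(62514 + f{\left(381,169 \right)}\right) - 134252 = \left(-132977 + 150605\right) \left(62514 + \left(176 + 381\right)\right) - 134252 = 17628 \left(62514 + 557\right) - 134252 = 17628 \cdot 63071 - 134252 = 1111815588 - 134252 = 1111681336$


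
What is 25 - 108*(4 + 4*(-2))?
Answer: 457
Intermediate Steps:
25 - 108*(4 + 4*(-2)) = 25 - 108*(4 - 8) = 25 - 108*(-4) = 25 + 432 = 457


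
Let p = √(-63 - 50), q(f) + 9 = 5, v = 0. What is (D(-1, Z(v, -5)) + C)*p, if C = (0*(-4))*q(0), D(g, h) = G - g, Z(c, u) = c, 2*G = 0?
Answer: I*√113 ≈ 10.63*I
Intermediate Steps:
G = 0 (G = (½)*0 = 0)
q(f) = -4 (q(f) = -9 + 5 = -4)
D(g, h) = -g (D(g, h) = 0 - g = -g)
p = I*√113 (p = √(-113) = I*√113 ≈ 10.63*I)
C = 0 (C = (0*(-4))*(-4) = 0*(-4) = 0)
(D(-1, Z(v, -5)) + C)*p = (-1*(-1) + 0)*(I*√113) = (1 + 0)*(I*√113) = 1*(I*√113) = I*√113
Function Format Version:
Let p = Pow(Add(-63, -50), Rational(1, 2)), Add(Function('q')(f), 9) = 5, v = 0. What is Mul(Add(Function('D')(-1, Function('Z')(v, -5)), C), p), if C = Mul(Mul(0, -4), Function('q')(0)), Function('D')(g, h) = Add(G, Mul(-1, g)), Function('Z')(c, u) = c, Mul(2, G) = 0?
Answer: Mul(I, Pow(113, Rational(1, 2))) ≈ Mul(10.630, I)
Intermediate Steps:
G = 0 (G = Mul(Rational(1, 2), 0) = 0)
Function('q')(f) = -4 (Function('q')(f) = Add(-9, 5) = -4)
Function('D')(g, h) = Mul(-1, g) (Function('D')(g, h) = Add(0, Mul(-1, g)) = Mul(-1, g))
p = Mul(I, Pow(113, Rational(1, 2))) (p = Pow(-113, Rational(1, 2)) = Mul(I, Pow(113, Rational(1, 2))) ≈ Mul(10.630, I))
C = 0 (C = Mul(Mul(0, -4), -4) = Mul(0, -4) = 0)
Mul(Add(Function('D')(-1, Function('Z')(v, -5)), C), p) = Mul(Add(Mul(-1, -1), 0), Mul(I, Pow(113, Rational(1, 2)))) = Mul(Add(1, 0), Mul(I, Pow(113, Rational(1, 2)))) = Mul(1, Mul(I, Pow(113, Rational(1, 2)))) = Mul(I, Pow(113, Rational(1, 2)))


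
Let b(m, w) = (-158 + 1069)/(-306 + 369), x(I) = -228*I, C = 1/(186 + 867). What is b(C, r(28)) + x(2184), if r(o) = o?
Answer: -31370065/63 ≈ -4.9794e+5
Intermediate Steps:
C = 1/1053 ≈ 0.00094967
b(m, w) = 911/63
b(C, r(28)) + x(2184) = 911/63 - 228*2184 = 911/63 - 497952 = -31370065/63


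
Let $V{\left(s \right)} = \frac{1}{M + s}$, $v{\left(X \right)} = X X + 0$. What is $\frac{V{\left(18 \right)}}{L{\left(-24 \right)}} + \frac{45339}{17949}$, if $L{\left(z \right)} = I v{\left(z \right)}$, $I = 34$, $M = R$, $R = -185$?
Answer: $\frac{49427483681}{19567569024} \approx 2.526$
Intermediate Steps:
$v{\left(X \right)} = X^{2}$ ($v{\left(X \right)} = X^{2} + 0 = X^{2}$)
$M = -185$
$V{\left(s \right)} = \frac{1}{-185 + s}$
$L{\left(z \right)} = 34 z^{2}$
$\frac{V{\left(18 \right)}}{L{\left(-24 \right)}} + \frac{45339}{17949} = \frac{1}{\left(-185 + 18\right) 34 \left(-24\right)^{2}} + \frac{45339}{17949} = \frac{1}{\left(-167\right) 34 \cdot 576} + 45339 \cdot \frac{1}{17949} = - \frac{1}{167 \cdot 19584} + \frac{15113}{5983} = \left(- \frac{1}{167}\right) \frac{1}{19584} + \frac{15113}{5983} = - \frac{1}{3270528} + \frac{15113}{5983} = \frac{49427483681}{19567569024}$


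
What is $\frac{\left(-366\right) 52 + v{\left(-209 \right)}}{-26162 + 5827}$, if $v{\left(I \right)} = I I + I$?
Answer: $- \frac{4888}{4067} \approx -1.2019$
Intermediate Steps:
$v{\left(I \right)} = I + I^{2}$ ($v{\left(I \right)} = I^{2} + I = I + I^{2}$)
$\frac{\left(-366\right) 52 + v{\left(-209 \right)}}{-26162 + 5827} = \frac{\left(-366\right) 52 - 209 \left(1 - 209\right)}{-26162 + 5827} = \frac{-19032 - -43472}{-20335} = \left(-19032 + 43472\right) \left(- \frac{1}{20335}\right) = 24440 \left(- \frac{1}{20335}\right) = - \frac{4888}{4067}$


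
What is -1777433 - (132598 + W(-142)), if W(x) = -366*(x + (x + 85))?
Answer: -1982865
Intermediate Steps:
W(x) = -31110 - 732*x (W(x) = -366*(x + (85 + x)) = -366*(85 + 2*x) = -31110 - 732*x)
-1777433 - (132598 + W(-142)) = -1777433 - (132598 + (-31110 - 732*(-142))) = -1777433 - (132598 + (-31110 + 103944)) = -1777433 - (132598 + 72834) = -1777433 - 1*205432 = -1777433 - 205432 = -1982865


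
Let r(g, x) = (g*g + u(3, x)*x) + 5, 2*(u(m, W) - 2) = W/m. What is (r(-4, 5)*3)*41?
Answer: 8651/2 ≈ 4325.5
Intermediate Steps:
u(m, W) = 2 + W/(2*m) (u(m, W) = 2 + (W/m)/2 = 2 + W/(2*m))
r(g, x) = 5 + g² + x*(2 + x/6) (r(g, x) = (g*g + (2 + (½)*x/3)*x) + 5 = (g² + (2 + (½)*x*(⅓))*x) + 5 = (g² + (2 + x/6)*x) + 5 = (g² + x*(2 + x/6)) + 5 = 5 + g² + x*(2 + x/6))
(r(-4, 5)*3)*41 = ((5 + (-4)² + (⅙)*5*(12 + 5))*3)*41 = ((5 + 16 + (⅙)*5*17)*3)*41 = ((5 + 16 + 85/6)*3)*41 = ((211/6)*3)*41 = (211/2)*41 = 8651/2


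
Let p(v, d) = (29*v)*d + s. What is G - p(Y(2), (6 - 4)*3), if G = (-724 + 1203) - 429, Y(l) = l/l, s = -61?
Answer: -63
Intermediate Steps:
Y(l) = 1
G = 50 (G = 479 - 429 = 50)
p(v, d) = -61 + 29*d*v (p(v, d) = (29*v)*d - 61 = 29*d*v - 61 = -61 + 29*d*v)
G - p(Y(2), (6 - 4)*3) = 50 - (-61 + 29*((6 - 4)*3)*1) = 50 - (-61 + 29*(2*3)*1) = 50 - (-61 + 29*6*1) = 50 - (-61 + 174) = 50 - 1*113 = 50 - 113 = -63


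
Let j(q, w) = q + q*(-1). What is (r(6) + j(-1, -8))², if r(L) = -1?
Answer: 1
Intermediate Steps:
j(q, w) = 0 (j(q, w) = q - q = 0)
(r(6) + j(-1, -8))² = (-1 + 0)² = (-1)² = 1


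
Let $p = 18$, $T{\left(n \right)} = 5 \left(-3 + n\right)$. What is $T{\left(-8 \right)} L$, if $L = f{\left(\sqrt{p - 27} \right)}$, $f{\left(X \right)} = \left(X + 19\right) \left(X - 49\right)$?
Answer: $51700 + 4950 i \approx 51700.0 + 4950.0 i$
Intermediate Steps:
$T{\left(n \right)} = -15 + 5 n$
$f{\left(X \right)} = \left(-49 + X\right) \left(19 + X\right)$ ($f{\left(X \right)} = \left(19 + X\right) \left(-49 + X\right) = \left(-49 + X\right) \left(19 + X\right)$)
$L = -940 - 90 i$ ($L = -931 + \left(\sqrt{18 - 27}\right)^{2} - 30 \sqrt{18 - 27} = -931 + \left(\sqrt{-9}\right)^{2} - 30 \sqrt{-9} = -931 + \left(3 i\right)^{2} - 30 \cdot 3 i = -931 - 9 - 90 i = -940 - 90 i \approx -940.0 - 90.0 i$)
$T{\left(-8 \right)} L = \left(-15 + 5 \left(-8\right)\right) \left(-940 - 90 i\right) = \left(-15 - 40\right) \left(-940 - 90 i\right) = - 55 \left(-940 - 90 i\right) = 51700 + 4950 i$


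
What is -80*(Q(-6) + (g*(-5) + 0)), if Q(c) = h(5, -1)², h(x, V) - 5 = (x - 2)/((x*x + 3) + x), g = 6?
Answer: 39520/121 ≈ 326.61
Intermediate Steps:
h(x, V) = 5 + (-2 + x)/(3 + x + x²) (h(x, V) = 5 + (x - 2)/((x*x + 3) + x) = 5 + (-2 + x)/((x² + 3) + x) = 5 + (-2 + x)/((3 + x²) + x) = 5 + (-2 + x)/(3 + x + x²))
Q(c) = 3136/121 (Q(c) = ((13 + 5*5² + 6*5)/(3 + 5 + 5²))² = ((13 + 5*25 + 30)/(3 + 5 + 25))² = ((13 + 125 + 30)/33)² = ((1/33)*168)² = (56/11)² = 3136/121)
-80*(Q(-6) + (g*(-5) + 0)) = -80*(3136/121 + (6*(-5) + 0)) = -80*(3136/121 + (-30 + 0)) = -80*(3136/121 - 30) = -80*(-494/121) = 39520/121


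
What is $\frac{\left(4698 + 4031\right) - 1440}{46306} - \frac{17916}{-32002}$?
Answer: $\frac{531440437}{740942306} \approx 0.71725$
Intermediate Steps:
$\frac{\left(4698 + 4031\right) - 1440}{46306} - \frac{17916}{-32002} = \left(8729 - 1440\right) \frac{1}{46306} - - \frac{8958}{16001} = 7289 \cdot \frac{1}{46306} + \frac{8958}{16001} = \frac{7289}{46306} + \frac{8958}{16001} = \frac{531440437}{740942306}$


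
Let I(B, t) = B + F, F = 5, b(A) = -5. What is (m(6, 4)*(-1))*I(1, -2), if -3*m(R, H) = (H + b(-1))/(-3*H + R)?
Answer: ⅓ ≈ 0.33333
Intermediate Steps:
m(R, H) = -(-5 + H)/(3*(R - 3*H)) (m(R, H) = -(H - 5)/(3*(-3*H + R)) = -(-5 + H)/(3*(R - 3*H)))
I(B, t) = 5 + B (I(B, t) = B + 5 = 5 + B)
(m(6, 4)*(-1))*I(1, -2) = (((-5 + 4)/(3*(-1*6 + 3*4)))*(-1))*(5 + 1) = (((⅓)*(-1)/(-6 + 12))*(-1))*6 = (((⅓)*(-1)/6)*(-1))*6 = (((⅓)*(⅙)*(-1))*(-1))*6 = -1/18*(-1)*6 = (1/18)*6 = ⅓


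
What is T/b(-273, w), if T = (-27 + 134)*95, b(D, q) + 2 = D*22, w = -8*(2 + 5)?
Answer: -10165/6008 ≈ -1.6919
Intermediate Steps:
w = -56 (w = -8*7 = -56)
b(D, q) = -2 + 22*D (b(D, q) = -2 + D*22 = -2 + 22*D)
T = 10165 (T = 107*95 = 10165)
T/b(-273, w) = 10165/(-2 + 22*(-273)) = 10165/(-2 - 6006) = 10165/(-6008) = 10165*(-1/6008) = -10165/6008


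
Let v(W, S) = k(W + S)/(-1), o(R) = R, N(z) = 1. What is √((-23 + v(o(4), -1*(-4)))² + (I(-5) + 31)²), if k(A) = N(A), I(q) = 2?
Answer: 3*√185 ≈ 40.804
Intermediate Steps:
k(A) = 1
v(W, S) = -1 (v(W, S) = 1/(-1) = 1*(-1) = -1)
√((-23 + v(o(4), -1*(-4)))² + (I(-5) + 31)²) = √((-23 - 1)² + (2 + 31)²) = √((-24)² + 33²) = √(576 + 1089) = √1665 = 3*√185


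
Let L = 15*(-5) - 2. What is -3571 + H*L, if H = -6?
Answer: -3109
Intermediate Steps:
L = -77 (L = -75 - 2 = -77)
-3571 + H*L = -3571 - 6*(-77) = -3571 + 462 = -3109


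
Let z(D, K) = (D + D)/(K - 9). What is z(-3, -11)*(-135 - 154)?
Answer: -867/10 ≈ -86.700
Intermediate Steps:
z(D, K) = 2*D/(-9 + K) (z(D, K) = (2*D)/(-9 + K) = 2*D/(-9 + K))
z(-3, -11)*(-135 - 154) = (2*(-3)/(-9 - 11))*(-135 - 154) = (2*(-3)/(-20))*(-289) = (2*(-3)*(-1/20))*(-289) = (3/10)*(-289) = -867/10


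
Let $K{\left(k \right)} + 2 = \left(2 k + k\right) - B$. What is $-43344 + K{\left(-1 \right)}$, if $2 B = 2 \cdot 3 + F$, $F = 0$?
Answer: $-43352$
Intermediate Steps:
$B = 3$ ($B = \frac{2 \cdot 3 + 0}{2} = \frac{6 + 0}{2} = \frac{1}{2} \cdot 6 = 3$)
$K{\left(k \right)} = -5 + 3 k$ ($K{\left(k \right)} = -2 + \left(\left(2 k + k\right) - 3\right) = -2 + \left(3 k - 3\right) = -2 + \left(-3 + 3 k\right) = -5 + 3 k$)
$-43344 + K{\left(-1 \right)} = -43344 + \left(-5 + 3 \left(-1\right)\right) = -43344 - 8 = -43352$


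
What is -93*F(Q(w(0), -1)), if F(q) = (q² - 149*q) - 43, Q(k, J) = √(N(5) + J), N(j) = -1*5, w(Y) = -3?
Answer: 4557 + 13857*I*√6 ≈ 4557.0 + 33943.0*I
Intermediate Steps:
N(j) = -5
Q(k, J) = √(-5 + J)
F(q) = -43 + q² - 149*q
-93*F(Q(w(0), -1)) = -93*(-43 + (√(-5 - 1))² - 149*√(-5 - 1)) = -93*(-43 + (√(-6))² - 149*I*√6) = -93*(-43 + (I*√6)² - 149*I*√6) = -93*(-43 - 6 - 149*I*√6) = -93*(-49 - 149*I*√6) = 4557 + 13857*I*√6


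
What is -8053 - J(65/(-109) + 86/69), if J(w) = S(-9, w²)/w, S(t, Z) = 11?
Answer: -39453848/4889 ≈ -8069.9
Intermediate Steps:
J(w) = 11/w
-8053 - J(65/(-109) + 86/69) = -8053 - 11/(65/(-109) + 86/69) = -8053 - 11/(65*(-1/109) + 86*(1/69)) = -8053 - 11/(-65/109 + 86/69) = -8053 - 11/4889/7521 = -8053 - 11*7521/4889 = -8053 - 1*82731/4889 = -8053 - 82731/4889 = -39453848/4889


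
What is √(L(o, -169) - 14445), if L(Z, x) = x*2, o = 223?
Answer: I*√14783 ≈ 121.59*I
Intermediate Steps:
L(Z, x) = 2*x
√(L(o, -169) - 14445) = √(2*(-169) - 14445) = √(-338 - 14445) = √(-14783) = I*√14783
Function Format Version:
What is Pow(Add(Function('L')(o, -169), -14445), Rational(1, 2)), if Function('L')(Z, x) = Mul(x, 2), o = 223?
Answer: Mul(I, Pow(14783, Rational(1, 2))) ≈ Mul(121.59, I)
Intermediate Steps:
Function('L')(Z, x) = Mul(2, x)
Pow(Add(Function('L')(o, -169), -14445), Rational(1, 2)) = Pow(Add(Mul(2, -169), -14445), Rational(1, 2)) = Pow(Add(-338, -14445), Rational(1, 2)) = Pow(-14783, Rational(1, 2)) = Mul(I, Pow(14783, Rational(1, 2)))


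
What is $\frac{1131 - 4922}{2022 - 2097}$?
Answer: $\frac{3791}{75} \approx 50.547$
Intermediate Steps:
$\frac{1131 - 4922}{2022 - 2097} = - \frac{3791}{-75} = \left(-3791\right) \left(- \frac{1}{75}\right) = \frac{3791}{75}$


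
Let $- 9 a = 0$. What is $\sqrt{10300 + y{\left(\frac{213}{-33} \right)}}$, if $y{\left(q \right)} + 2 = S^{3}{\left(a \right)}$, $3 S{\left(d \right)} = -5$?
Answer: $\frac{\sqrt{833763}}{9} \approx 101.46$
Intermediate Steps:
$a = 0$ ($a = \left(- \frac{1}{9}\right) 0 = 0$)
$S{\left(d \right)} = - \frac{5}{3}$ ($S{\left(d \right)} = \frac{1}{3} \left(-5\right) = - \frac{5}{3}$)
$y{\left(q \right)} = - \frac{179}{27}$ ($y{\left(q \right)} = -2 + \left(- \frac{5}{3}\right)^{3} = -2 - \frac{125}{27} = - \frac{179}{27}$)
$\sqrt{10300 + y{\left(\frac{213}{-33} \right)}} = \sqrt{10300 - \frac{179}{27}} = \sqrt{\frac{277921}{27}} = \frac{\sqrt{833763}}{9}$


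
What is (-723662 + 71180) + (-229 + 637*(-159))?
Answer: -753994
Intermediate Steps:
(-723662 + 71180) + (-229 + 637*(-159)) = -652482 + (-229 - 101283) = -652482 - 101512 = -753994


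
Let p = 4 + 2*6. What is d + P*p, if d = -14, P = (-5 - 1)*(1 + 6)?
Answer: -686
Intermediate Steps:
p = 16 (p = 4 + 12 = 16)
P = -42 (P = -6*7 = -42)
d + P*p = -14 - 42*16 = -14 - 672 = -686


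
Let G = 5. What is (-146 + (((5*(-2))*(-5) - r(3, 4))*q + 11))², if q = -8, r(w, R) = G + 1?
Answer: 237169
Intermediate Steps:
r(w, R) = 6 (r(w, R) = 5 + 1 = 6)
(-146 + (((5*(-2))*(-5) - r(3, 4))*q + 11))² = (-146 + (((5*(-2))*(-5) - 1*6)*(-8) + 11))² = (-146 + ((-10*(-5) - 6)*(-8) + 11))² = (-146 + ((50 - 6)*(-8) + 11))² = (-146 + (44*(-8) + 11))² = (-146 + (-352 + 11))² = (-146 - 341)² = (-487)² = 237169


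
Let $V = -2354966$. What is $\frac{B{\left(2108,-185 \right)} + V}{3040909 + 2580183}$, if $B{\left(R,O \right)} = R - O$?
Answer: $- \frac{2352673}{5621092} \approx -0.41854$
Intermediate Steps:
$\frac{B{\left(2108,-185 \right)} + V}{3040909 + 2580183} = \frac{\left(2108 - -185\right) - 2354966}{3040909 + 2580183} = \frac{\left(2108 + 185\right) - 2354966}{5621092} = \left(2293 - 2354966\right) \frac{1}{5621092} = \left(-2352673\right) \frac{1}{5621092} = - \frac{2352673}{5621092}$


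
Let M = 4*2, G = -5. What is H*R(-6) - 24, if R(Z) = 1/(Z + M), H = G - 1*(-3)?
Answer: -25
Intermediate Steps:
M = 8
H = -2 (H = -5 - 1*(-3) = -5 + 3 = -2)
R(Z) = 1/(8 + Z) (R(Z) = 1/(Z + 8) = 1/(8 + Z))
H*R(-6) - 24 = -2/(8 - 6) - 24 = -2/2 - 24 = -2*½ - 24 = -1 - 24 = -25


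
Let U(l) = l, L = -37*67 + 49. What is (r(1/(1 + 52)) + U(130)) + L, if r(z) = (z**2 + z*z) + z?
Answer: -6460645/2809 ≈ -2300.0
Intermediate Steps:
L = -2430 (L = -2479 + 49 = -2430)
r(z) = z + 2*z**2 (r(z) = (z**2 + z**2) + z = 2*z**2 + z = z + 2*z**2)
(r(1/(1 + 52)) + U(130)) + L = ((1 + 2/(1 + 52))/(1 + 52) + 130) - 2430 = ((1 + 2/53)/53 + 130) - 2430 = ((1/53)*(55/53) + 130) - 2430 = (55/2809 + 130) - 2430 = 365225/2809 - 2430 = -6460645/2809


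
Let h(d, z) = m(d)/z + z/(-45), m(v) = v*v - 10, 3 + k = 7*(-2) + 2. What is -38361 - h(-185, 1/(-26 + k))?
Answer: 2517417629/1845 ≈ 1.3645e+6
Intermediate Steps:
k = -15 (k = -3 + (7*(-2) + 2) = -3 + (-14 + 2) = -3 - 12 = -15)
m(v) = -10 + v**2 (m(v) = v**2 - 10 = -10 + v**2)
h(d, z) = -z/45 + (-10 + d**2)/z (h(d, z) = (-10 + d**2)/z + z/(-45) = (-10 + d**2)/z + z*(-1/45) = (-10 + d**2)/z - z/45 = -z/45 + (-10 + d**2)/z)
-38361 - h(-185, 1/(-26 + k)) = -38361 - (-10 + (-185)**2 - 1/(45*(-26 - 15)**2))/(1/(-26 - 15)) = -38361 - (-10 + 34225 - (1/(-41))**2/45)/(1/(-41)) = -38361 - (-10 + 34225 - (-1/41)**2/45)/(-1/41) = -38361 - (-41)*(-10 + 34225 - 1/45*1/1681) = -38361 - (-41)*(-10 + 34225 - 1/75645) = -38361 - (-41)*2588193674/75645 = -38361 - 1*(-2588193674/1845) = -38361 + 2588193674/1845 = 2517417629/1845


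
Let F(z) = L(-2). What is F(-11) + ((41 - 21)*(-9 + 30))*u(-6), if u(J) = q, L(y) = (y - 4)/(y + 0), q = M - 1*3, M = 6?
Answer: 1263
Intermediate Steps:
q = 3 (q = 6 - 1*3 = 6 - 3 = 3)
L(y) = (-4 + y)/y
F(z) = 3 (F(z) = (-4 - 2)/(-2) = -½*(-6) = 3)
u(J) = 3
F(-11) + ((41 - 21)*(-9 + 30))*u(-6) = 3 + ((41 - 21)*(-9 + 30))*3 = 3 + (20*21)*3 = 3 + 420*3 = 3 + 1260 = 1263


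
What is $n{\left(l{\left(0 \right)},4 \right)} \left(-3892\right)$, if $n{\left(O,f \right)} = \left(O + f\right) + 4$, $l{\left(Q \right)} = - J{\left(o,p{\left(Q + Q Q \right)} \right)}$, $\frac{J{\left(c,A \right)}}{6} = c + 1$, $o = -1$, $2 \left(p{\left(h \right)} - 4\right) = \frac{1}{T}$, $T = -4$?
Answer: $-31136$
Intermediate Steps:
$p{\left(h \right)} = \frac{31}{8}$ ($p{\left(h \right)} = 4 + \frac{1}{2 \left(-4\right)} = 4 + \frac{1}{2} \left(- \frac{1}{4}\right) = 4 - \frac{1}{8} = \frac{31}{8}$)
$J{\left(c,A \right)} = 6 + 6 c$ ($J{\left(c,A \right)} = 6 \left(c + 1\right) = 6 \left(1 + c\right) = 6 + 6 c$)
$l{\left(Q \right)} = 0$ ($l{\left(Q \right)} = - (6 + 6 \left(-1\right)) = - (6 - 6) = \left(-1\right) 0 = 0$)
$n{\left(O,f \right)} = 4 + O + f$
$n{\left(l{\left(0 \right)},4 \right)} \left(-3892\right) = \left(4 + 0 + 4\right) \left(-3892\right) = 8 \left(-3892\right) = -31136$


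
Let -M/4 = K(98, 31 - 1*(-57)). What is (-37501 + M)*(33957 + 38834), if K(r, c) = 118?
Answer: -2764092643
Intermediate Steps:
M = -472 (M = -4*118 = -472)
(-37501 + M)*(33957 + 38834) = (-37501 - 472)*(33957 + 38834) = -37973*72791 = -2764092643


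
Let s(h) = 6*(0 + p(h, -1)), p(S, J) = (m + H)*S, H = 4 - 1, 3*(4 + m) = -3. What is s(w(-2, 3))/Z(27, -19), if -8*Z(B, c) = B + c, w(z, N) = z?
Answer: -24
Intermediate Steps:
m = -5 (m = -4 + (⅓)*(-3) = -4 - 1 = -5)
H = 3
Z(B, c) = -B/8 - c/8 (Z(B, c) = -(B + c)/8 = -B/8 - c/8)
p(S, J) = -2*S (p(S, J) = (-5 + 3)*S = -2*S)
s(h) = -12*h (s(h) = 6*(0 - 2*h) = 6*(-2*h) = -12*h)
s(w(-2, 3))/Z(27, -19) = (-12*(-2))/(-⅛*27 - ⅛*(-19)) = 24/(-27/8 + 19/8) = 24/(-1) = 24*(-1) = -24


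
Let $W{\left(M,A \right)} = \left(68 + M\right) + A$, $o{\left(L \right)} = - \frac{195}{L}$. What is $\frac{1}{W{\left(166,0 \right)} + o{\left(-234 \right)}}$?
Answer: $\frac{6}{1409} \approx 0.0042583$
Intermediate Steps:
$W{\left(M,A \right)} = 68 + A + M$
$\frac{1}{W{\left(166,0 \right)} + o{\left(-234 \right)}} = \frac{1}{\left(68 + 0 + 166\right) - \frac{195}{-234}} = \frac{1}{234 - - \frac{5}{6}} = \frac{1}{234 + \frac{5}{6}} = \frac{1}{\frac{1409}{6}} = \frac{6}{1409}$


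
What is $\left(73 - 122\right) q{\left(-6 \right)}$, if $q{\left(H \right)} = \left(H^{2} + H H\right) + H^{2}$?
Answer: $-5292$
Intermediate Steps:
$q{\left(H \right)} = 3 H^{2}$ ($q{\left(H \right)} = \left(H^{2} + H^{2}\right) + H^{2} = 2 H^{2} + H^{2} = 3 H^{2}$)
$\left(73 - 122\right) q{\left(-6 \right)} = \left(73 - 122\right) 3 \left(-6\right)^{2} = - 49 \cdot 3 \cdot 36 = \left(-49\right) 108 = -5292$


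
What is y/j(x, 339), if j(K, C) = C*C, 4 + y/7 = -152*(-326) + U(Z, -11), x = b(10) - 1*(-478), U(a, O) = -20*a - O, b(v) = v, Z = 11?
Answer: 345373/114921 ≈ 3.0053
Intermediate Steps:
U(a, O) = -O - 20*a
x = 488 (x = 10 - 1*(-478) = 10 + 478 = 488)
y = 345373 (y = -28 + 7*(-152*(-326) + (-1*(-11) - 20*11)) = -28 + 7*(49552 + (11 - 220)) = -28 + 7*(49552 - 209) = -28 + 7*49343 = -28 + 345401 = 345373)
j(K, C) = C**2
y/j(x, 339) = 345373/(339**2) = 345373/114921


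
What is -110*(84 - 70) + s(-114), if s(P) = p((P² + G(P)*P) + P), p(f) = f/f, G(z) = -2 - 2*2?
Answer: -1539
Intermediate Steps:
G(z) = -6 (G(z) = -2 - 4 = -6)
p(f) = 1
s(P) = 1
-110*(84 - 70) + s(-114) = -110*(84 - 70) + 1 = -110*14 + 1 = -1540 + 1 = -1539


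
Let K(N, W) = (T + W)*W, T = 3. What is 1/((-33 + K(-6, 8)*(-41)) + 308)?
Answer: -1/3333 ≈ -0.00030003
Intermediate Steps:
K(N, W) = W*(3 + W) (K(N, W) = (3 + W)*W = W*(3 + W))
1/((-33 + K(-6, 8)*(-41)) + 308) = 1/((-33 + (8*(3 + 8))*(-41)) + 308) = 1/((-33 + (8*11)*(-41)) + 308) = 1/((-33 + 88*(-41)) + 308) = 1/((-33 - 3608) + 308) = 1/(-3641 + 308) = 1/(-3333) = -1/3333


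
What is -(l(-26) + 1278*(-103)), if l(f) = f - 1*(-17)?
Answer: 131643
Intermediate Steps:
l(f) = 17 + f (l(f) = f + 17 = 17 + f)
-(l(-26) + 1278*(-103)) = -((17 - 26) + 1278*(-103)) = -(-9 - 131634) = -1*(-131643) = 131643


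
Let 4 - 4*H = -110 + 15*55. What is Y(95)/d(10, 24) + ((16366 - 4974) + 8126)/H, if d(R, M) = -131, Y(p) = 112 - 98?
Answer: -3412462/31047 ≈ -109.91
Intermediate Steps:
Y(p) = 14
H = -711/4 (H = 1 - (-110 + 15*55)/4 = 1 - (-110 + 825)/4 = 1 - ¼*715 = 1 - 715/4 = -711/4 ≈ -177.75)
Y(95)/d(10, 24) + ((16366 - 4974) + 8126)/H = 14/(-131) + ((16366 - 4974) + 8126)/(-711/4) = 14*(-1/131) + (11392 + 8126)*(-4/711) = -14/131 + 19518*(-4/711) = -14/131 - 26024/237 = -3412462/31047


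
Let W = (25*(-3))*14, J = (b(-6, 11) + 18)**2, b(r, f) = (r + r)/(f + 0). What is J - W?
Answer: 161646/121 ≈ 1335.9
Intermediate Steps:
b(r, f) = 2*r/f (b(r, f) = (2*r)/f = 2*r/f)
J = 34596/121 (J = (2*(-6)/11 + 18)**2 = (2*(-6)*(1/11) + 18)**2 = (-12/11 + 18)**2 = (186/11)**2 = 34596/121 ≈ 285.92)
W = -1050 (W = -75*14 = -1050)
J - W = 34596/121 - 1*(-1050) = 34596/121 + 1050 = 161646/121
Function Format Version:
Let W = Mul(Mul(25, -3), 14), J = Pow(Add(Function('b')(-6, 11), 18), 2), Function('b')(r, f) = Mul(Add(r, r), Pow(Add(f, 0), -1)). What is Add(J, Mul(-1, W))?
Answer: Rational(161646, 121) ≈ 1335.9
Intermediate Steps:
Function('b')(r, f) = Mul(2, r, Pow(f, -1)) (Function('b')(r, f) = Mul(Mul(2, r), Pow(f, -1)) = Mul(2, r, Pow(f, -1)))
J = Rational(34596, 121) (J = Pow(Add(Mul(2, -6, Pow(11, -1)), 18), 2) = Pow(Add(Mul(2, -6, Rational(1, 11)), 18), 2) = Pow(Add(Rational(-12, 11), 18), 2) = Pow(Rational(186, 11), 2) = Rational(34596, 121) ≈ 285.92)
W = -1050 (W = Mul(-75, 14) = -1050)
Add(J, Mul(-1, W)) = Add(Rational(34596, 121), Mul(-1, -1050)) = Add(Rational(34596, 121), 1050) = Rational(161646, 121)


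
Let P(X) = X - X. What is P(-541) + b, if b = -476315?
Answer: -476315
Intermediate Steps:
P(X) = 0
P(-541) + b = 0 - 476315 = -476315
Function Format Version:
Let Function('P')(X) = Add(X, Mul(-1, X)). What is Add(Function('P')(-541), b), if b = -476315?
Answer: -476315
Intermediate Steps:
Function('P')(X) = 0
Add(Function('P')(-541), b) = Add(0, -476315) = -476315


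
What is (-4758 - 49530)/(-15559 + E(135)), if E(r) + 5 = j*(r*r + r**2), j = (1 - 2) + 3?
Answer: -2262/2389 ≈ -0.94684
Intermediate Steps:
j = 2 (j = -1 + 3 = 2)
E(r) = -5 + 4*r**2 (E(r) = -5 + 2*(r*r + r**2) = -5 + 2*(r**2 + r**2) = -5 + 2*(2*r**2) = -5 + 4*r**2)
(-4758 - 49530)/(-15559 + E(135)) = (-4758 - 49530)/(-15559 + (-5 + 4*135**2)) = -54288/(-15559 + (-5 + 4*18225)) = -54288/(-15559 + (-5 + 72900)) = -54288/(-15559 + 72895) = -54288/57336 = -54288*1/57336 = -2262/2389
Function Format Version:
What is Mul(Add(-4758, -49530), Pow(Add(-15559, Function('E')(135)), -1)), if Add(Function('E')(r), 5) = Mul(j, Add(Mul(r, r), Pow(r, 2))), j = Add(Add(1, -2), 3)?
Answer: Rational(-2262, 2389) ≈ -0.94684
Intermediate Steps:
j = 2 (j = Add(-1, 3) = 2)
Function('E')(r) = Add(-5, Mul(4, Pow(r, 2))) (Function('E')(r) = Add(-5, Mul(2, Add(Mul(r, r), Pow(r, 2)))) = Add(-5, Mul(2, Add(Pow(r, 2), Pow(r, 2)))) = Add(-5, Mul(2, Mul(2, Pow(r, 2)))) = Add(-5, Mul(4, Pow(r, 2))))
Mul(Add(-4758, -49530), Pow(Add(-15559, Function('E')(135)), -1)) = Mul(Add(-4758, -49530), Pow(Add(-15559, Add(-5, Mul(4, Pow(135, 2)))), -1)) = Mul(-54288, Pow(Add(-15559, Add(-5, Mul(4, 18225))), -1)) = Mul(-54288, Pow(Add(-15559, Add(-5, 72900)), -1)) = Mul(-54288, Pow(Add(-15559, 72895), -1)) = Mul(-54288, Pow(57336, -1)) = Mul(-54288, Rational(1, 57336)) = Rational(-2262, 2389)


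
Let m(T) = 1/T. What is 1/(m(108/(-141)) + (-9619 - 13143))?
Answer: -36/819479 ≈ -4.3930e-5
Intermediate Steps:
1/(m(108/(-141)) + (-9619 - 13143)) = 1/(1/(108/(-141)) + (-9619 - 13143)) = 1/(1/(108*(-1/141)) - 22762) = 1/(1/(-36/47) - 22762) = 1/(-47/36 - 22762) = 1/(-819479/36) = -36/819479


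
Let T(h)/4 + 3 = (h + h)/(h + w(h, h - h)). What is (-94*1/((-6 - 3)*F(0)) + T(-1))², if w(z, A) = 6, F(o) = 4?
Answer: 978121/8100 ≈ 120.76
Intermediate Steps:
T(h) = -12 + 8*h/(6 + h) (T(h) = -12 + 4*((h + h)/(h + 6)) = -12 + 4*((2*h)/(6 + h)) = -12 + 4*(2*h/(6 + h)) = -12 + 8*h/(6 + h))
(-94*1/((-6 - 3)*F(0)) + T(-1))² = (-94*1/(4*(-6 - 3)) + 4*(-18 - 1*(-1))/(6 - 1))² = (-94/((-9*4)) + 4*(-18 + 1)/5)² = (-94/(-36) + 4*(⅕)*(-17))² = (-94*(-1/36) - 68/5)² = (47/18 - 68/5)² = (-989/90)² = 978121/8100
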